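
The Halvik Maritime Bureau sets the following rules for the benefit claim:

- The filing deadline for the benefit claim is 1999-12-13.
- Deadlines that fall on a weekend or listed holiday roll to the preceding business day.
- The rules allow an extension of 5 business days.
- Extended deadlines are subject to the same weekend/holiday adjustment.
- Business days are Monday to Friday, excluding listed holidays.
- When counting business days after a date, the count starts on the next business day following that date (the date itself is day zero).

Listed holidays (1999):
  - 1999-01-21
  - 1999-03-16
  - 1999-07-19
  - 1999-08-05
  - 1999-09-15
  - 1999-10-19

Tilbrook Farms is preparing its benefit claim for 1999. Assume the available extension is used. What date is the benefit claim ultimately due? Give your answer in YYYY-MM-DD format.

1999-12-20

The stated deadline is 1999-12-13.
Since 1999-12-13 is a Monday and not a holiday, the date is unchanged.
Applying the 5-business-day extension: 5 business days after 1999-12-13 is 1999-12-20.
1999-12-20 (Monday) is already a business day.
So the filing is due 1999-12-20.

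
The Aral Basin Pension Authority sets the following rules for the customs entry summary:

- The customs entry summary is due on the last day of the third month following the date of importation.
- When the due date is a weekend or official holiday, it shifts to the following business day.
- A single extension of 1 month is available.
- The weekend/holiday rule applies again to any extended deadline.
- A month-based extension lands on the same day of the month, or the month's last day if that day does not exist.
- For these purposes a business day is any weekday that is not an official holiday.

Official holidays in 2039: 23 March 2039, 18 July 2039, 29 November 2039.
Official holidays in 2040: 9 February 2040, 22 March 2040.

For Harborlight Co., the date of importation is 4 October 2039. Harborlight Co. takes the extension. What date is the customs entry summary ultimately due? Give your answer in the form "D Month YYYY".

The third month after 4 October 2039 is January 2040, whose last day is 31 January 2040.
Since 31 January 2040 is a Tuesday and not a holiday, the date is unchanged.
Add 1 month to 31 January 2040: 29 February 2040 (day 31 does not exist in February, so the month's last day is used).
Since 29 February 2040 is a Wednesday and not a holiday, the date is unchanged.
So the filing is due 29 February 2040.

29 February 2040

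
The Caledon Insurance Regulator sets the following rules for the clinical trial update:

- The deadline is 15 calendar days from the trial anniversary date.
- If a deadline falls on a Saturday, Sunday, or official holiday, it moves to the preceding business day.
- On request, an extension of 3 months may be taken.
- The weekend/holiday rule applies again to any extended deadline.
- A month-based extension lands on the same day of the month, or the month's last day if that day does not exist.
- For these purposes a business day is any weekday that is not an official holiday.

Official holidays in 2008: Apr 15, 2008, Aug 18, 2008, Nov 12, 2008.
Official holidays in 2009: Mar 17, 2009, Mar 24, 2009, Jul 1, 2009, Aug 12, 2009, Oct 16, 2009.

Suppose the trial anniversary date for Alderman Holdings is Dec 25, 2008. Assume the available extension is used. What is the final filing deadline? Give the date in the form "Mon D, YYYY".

Adding 15 calendar days to Dec 25, 2008 gives Jan 9, 2009.
Jan 9, 2009 falls on a Friday, which is a business day, so no adjustment is needed.
Add 3 months to Jan 9, 2009: Apr 9, 2009.
Apr 9, 2009 (Thursday) is already a business day.
Final deadline: Apr 9, 2009.

Apr 9, 2009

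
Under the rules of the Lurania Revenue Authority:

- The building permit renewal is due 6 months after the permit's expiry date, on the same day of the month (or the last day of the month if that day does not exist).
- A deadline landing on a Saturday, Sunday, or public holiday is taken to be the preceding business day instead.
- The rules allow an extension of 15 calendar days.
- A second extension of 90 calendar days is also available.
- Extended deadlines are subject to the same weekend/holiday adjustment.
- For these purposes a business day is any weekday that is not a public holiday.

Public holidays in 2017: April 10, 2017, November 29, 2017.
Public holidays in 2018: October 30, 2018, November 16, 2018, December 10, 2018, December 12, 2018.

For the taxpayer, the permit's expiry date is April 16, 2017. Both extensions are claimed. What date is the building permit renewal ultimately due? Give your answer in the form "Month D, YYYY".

January 29, 2018

6 months from April 16, 2017 is October 16, 2017.
Since October 16, 2017 is a Monday and not a holiday, the date is unchanged.
The 15-calendar-day extension moves the deadline from October 16, 2017 to October 31, 2017.
October 31, 2017 falls on a Tuesday, which is a business day, so no adjustment is needed.
The 90-calendar-day extension moves the deadline from October 31, 2017 to January 29, 2018.
January 29, 2018 is a Monday and not a listed holiday, so it stands.
Deadline: January 29, 2018.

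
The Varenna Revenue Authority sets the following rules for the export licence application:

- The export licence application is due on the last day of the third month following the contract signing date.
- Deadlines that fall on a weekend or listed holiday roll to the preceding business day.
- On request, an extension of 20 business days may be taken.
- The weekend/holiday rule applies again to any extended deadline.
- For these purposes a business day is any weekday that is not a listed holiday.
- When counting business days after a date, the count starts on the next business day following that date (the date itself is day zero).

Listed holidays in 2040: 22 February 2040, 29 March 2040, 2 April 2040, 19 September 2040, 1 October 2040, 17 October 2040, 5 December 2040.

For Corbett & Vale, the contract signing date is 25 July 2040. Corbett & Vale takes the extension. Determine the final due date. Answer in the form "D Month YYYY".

3 months after 25 July 2040 falls in October 2040; the last day of that month is 31 October 2040.
31 October 2040 is a Wednesday and not a listed holiday, so it stands.
Applying the 20-business-day extension: 20 business days after 31 October 2040 is 28 November 2040.
28 November 2040 falls on a Wednesday, which is a business day, so no adjustment is needed.
So the filing is due 28 November 2040.

28 November 2040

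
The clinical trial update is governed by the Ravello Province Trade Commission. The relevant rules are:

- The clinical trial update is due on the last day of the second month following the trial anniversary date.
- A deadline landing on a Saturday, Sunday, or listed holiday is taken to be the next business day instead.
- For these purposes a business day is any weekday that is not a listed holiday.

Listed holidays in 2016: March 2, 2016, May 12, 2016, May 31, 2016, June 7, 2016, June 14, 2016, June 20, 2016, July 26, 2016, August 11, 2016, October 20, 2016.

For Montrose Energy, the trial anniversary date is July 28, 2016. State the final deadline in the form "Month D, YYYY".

2 months after July 28, 2016 is September 2016; that month ends on September 30, 2016.
September 30, 2016 (Friday) is already a business day.
Deadline: September 30, 2016.

September 30, 2016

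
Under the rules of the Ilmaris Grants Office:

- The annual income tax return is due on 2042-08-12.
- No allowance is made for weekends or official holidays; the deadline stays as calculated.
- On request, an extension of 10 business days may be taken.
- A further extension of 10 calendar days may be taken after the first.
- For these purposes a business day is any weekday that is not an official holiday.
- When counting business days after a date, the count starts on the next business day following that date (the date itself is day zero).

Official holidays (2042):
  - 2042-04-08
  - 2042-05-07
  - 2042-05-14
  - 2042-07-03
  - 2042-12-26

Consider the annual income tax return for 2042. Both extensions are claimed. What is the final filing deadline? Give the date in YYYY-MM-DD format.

The statutory due date is 2042-08-12.
2042-08-12 is a Tuesday; no weekend or holiday adjustment applies.
The 10-business-day extension runs from 2042-08-12 to 2042-08-26.
2042-08-26 falls on a Tuesday. The rules make no weekend/holiday allowance, so it remains 2042-08-26.
The 10-calendar-day extension moves the deadline from 2042-08-26 to 2042-09-05.
No adjustment is made for weekends or holidays, so 2042-09-05 stands.
So the filing is due 2042-09-05.

2042-09-05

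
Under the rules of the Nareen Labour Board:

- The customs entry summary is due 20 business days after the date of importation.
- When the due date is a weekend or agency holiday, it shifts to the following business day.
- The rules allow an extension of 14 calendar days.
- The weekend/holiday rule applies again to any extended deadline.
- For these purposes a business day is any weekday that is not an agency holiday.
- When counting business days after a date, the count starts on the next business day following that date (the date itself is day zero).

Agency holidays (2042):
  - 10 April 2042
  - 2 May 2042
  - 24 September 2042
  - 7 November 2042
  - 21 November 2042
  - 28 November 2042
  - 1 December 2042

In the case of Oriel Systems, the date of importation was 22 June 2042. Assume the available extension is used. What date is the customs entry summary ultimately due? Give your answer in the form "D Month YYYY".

1 August 2042

Starting the day after 22 June 2042 and counting 20 business days lands on 18 July 2042.
Since 18 July 2042 is a Friday and not a holiday, the date is unchanged.
Applying the 14-calendar-day extension: 18 July 2042 + 14 days = 1 August 2042.
1 August 2042 is a Friday and not a listed holiday, so it stands.
Deadline: 1 August 2042.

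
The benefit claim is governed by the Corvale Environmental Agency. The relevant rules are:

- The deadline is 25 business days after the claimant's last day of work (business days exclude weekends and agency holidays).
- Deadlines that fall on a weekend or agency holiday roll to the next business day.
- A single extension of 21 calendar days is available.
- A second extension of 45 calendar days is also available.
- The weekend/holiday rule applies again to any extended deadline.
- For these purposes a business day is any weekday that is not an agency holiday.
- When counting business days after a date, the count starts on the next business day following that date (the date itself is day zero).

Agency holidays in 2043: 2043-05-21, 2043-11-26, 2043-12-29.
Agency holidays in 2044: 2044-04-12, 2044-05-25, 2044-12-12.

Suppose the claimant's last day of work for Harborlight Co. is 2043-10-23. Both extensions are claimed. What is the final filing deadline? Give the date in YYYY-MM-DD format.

Counting 25 business days after 2043-10-23 (skipping weekends and listed holidays) reaches 2043-11-30.
Since 2043-11-30 is a Monday and not a holiday, the date is unchanged.
The 21-calendar-day extension moves the deadline from 2043-11-30 to 2043-12-21.
2043-12-21 falls on a Monday, which is a business day, so no adjustment is needed.
The 45-calendar-day extension moves the deadline from 2043-12-21 to 2044-02-04.
2044-02-04 is a Thursday and not a listed holiday, so it stands.
Final deadline: 2044-02-04.

2044-02-04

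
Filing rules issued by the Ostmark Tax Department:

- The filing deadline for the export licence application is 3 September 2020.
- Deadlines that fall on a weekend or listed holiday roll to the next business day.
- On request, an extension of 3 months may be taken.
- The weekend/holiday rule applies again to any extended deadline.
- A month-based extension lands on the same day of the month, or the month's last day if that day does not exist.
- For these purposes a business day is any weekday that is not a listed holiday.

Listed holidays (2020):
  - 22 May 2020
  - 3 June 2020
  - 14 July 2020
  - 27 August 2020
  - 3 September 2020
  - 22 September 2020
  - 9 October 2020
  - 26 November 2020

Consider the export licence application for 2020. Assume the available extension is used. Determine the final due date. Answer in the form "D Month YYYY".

The stated deadline is 3 September 2020.
3 September 2020 falls on a listed holiday. Rolling to the next business day gives 4 September 2020, a Friday.
Applying the 3 months extension: 3 months after 4 September 2020 is 4 December 2020.
4 December 2020 is a Friday and not a listed holiday, so it stands.
Final deadline: 4 December 2020.

4 December 2020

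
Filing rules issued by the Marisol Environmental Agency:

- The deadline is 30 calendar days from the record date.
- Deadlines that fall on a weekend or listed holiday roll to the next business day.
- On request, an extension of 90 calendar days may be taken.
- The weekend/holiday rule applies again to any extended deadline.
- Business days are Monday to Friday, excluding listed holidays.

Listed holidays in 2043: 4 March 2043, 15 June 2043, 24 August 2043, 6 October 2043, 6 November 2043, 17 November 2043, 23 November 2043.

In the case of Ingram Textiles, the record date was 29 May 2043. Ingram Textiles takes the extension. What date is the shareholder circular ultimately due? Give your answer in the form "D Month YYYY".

28 September 2043

30 calendar days after 29 May 2043 is 28 June 2043.
28 June 2043 is a Sunday, so it moves to the next business day, 29 June 2043 (Monday).
Add the 90 calendar-day extension to 29 June 2043: 27 September 2043.
27 September 2043 falls on a Sunday. Rolling to the next business day gives 28 September 2043, a Monday.
Final deadline: 28 September 2043.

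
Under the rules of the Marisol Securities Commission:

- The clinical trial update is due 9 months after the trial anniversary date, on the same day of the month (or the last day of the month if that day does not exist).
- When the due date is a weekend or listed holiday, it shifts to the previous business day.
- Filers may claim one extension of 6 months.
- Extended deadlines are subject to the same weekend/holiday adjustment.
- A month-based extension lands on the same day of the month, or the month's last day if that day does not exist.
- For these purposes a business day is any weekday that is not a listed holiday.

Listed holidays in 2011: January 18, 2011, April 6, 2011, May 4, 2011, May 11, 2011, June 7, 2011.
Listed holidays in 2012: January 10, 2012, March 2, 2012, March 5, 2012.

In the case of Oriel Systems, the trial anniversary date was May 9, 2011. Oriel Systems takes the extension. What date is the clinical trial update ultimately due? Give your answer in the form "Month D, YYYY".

August 9, 2012

Moving 9 months forward from May 9, 2011 on the corresponding day gives February 9, 2012.
February 9, 2012 is a Thursday and not a listed holiday, so it stands.
Add 6 months to February 9, 2012: August 9, 2012.
August 9, 2012 (Thursday) is already a business day.
Final deadline: August 9, 2012.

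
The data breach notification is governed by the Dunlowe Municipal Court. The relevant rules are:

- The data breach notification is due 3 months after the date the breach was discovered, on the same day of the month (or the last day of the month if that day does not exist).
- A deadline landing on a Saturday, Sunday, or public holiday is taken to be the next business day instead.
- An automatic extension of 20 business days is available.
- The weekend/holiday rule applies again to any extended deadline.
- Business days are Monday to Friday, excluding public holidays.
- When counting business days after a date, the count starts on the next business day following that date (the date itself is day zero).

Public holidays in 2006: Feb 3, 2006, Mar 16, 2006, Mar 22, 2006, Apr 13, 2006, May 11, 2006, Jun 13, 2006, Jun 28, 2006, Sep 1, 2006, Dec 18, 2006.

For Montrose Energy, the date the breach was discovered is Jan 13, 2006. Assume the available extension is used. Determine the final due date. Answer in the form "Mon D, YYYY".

May 15, 2006

Moving 3 months forward from Jan 13, 2006 on the corresponding day gives Apr 13, 2006.
Apr 13, 2006 falls on a listed holiday. Rolling to the next business day gives Apr 14, 2006, a Friday.
The 20-business-day extension runs from Apr 14, 2006 to May 15, 2006.
May 15, 2006 is a Monday and not a listed holiday, so it stands.
Final deadline: May 15, 2006.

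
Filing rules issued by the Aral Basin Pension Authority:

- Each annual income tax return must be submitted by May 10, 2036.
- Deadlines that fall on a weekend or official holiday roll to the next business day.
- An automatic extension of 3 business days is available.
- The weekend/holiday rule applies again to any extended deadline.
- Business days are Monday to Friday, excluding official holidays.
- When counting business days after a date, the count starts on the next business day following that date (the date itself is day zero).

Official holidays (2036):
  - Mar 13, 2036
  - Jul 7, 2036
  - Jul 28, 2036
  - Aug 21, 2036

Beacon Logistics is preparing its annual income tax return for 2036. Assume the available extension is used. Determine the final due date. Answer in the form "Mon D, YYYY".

May 15, 2036

The stated deadline is May 10, 2036.
May 10, 2036 falls on a Saturday. Rolling to the next business day gives May 12, 2036, a Monday.
Applying the 3-business-day extension: 3 business days after May 12, 2036 is May 15, 2036.
Since May 15, 2036 is a Thursday and not a holiday, the date is unchanged.
The final due date is May 15, 2036.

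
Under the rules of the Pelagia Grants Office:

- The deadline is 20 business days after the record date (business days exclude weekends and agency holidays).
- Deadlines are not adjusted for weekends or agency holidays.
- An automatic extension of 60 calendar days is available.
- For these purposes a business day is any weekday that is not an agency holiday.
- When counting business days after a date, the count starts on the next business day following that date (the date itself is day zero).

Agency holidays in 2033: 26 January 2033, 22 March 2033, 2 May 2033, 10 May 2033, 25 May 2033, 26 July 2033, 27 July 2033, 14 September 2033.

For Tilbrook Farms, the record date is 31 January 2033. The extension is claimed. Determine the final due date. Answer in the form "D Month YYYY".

29 April 2033

Starting the day after 31 January 2033 and counting 20 business days lands on 28 February 2033.
28 February 2033 is a Monday; no weekend or holiday adjustment applies.
With the 60-day extension, 28 February 2033 becomes 29 April 2033.
29 April 2033 falls on a Friday. The rules make no weekend/holiday allowance, so it remains 29 April 2033.
The final due date is 29 April 2033.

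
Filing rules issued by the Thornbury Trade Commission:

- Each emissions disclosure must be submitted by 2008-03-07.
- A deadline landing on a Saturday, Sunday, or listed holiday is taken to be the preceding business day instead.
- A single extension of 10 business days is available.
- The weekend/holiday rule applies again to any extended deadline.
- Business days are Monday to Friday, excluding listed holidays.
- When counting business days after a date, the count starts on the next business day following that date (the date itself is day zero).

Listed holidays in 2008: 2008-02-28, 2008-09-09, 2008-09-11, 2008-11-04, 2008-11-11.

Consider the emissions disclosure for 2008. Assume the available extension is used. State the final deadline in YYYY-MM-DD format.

Start from the fixed due date, 2008-03-07.
2008-03-07 falls on a Friday, which is a business day, so no adjustment is needed.
The 10-business-day extension runs from 2008-03-07 to 2008-03-21.
2008-03-21 (Friday) is already a business day.
So the filing is due 2008-03-21.

2008-03-21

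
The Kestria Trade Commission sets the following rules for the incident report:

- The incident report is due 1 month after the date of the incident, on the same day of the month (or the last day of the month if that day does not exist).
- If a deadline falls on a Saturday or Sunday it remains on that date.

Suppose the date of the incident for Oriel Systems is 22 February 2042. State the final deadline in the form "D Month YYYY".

Moving 1 month forward from 22 February 2042 on the corresponding day gives 22 March 2042.
22 March 2042 falls on a Saturday. The rules make no weekend/holiday allowance, so it remains 22 March 2042.
So the filing is due 22 March 2042.

22 March 2042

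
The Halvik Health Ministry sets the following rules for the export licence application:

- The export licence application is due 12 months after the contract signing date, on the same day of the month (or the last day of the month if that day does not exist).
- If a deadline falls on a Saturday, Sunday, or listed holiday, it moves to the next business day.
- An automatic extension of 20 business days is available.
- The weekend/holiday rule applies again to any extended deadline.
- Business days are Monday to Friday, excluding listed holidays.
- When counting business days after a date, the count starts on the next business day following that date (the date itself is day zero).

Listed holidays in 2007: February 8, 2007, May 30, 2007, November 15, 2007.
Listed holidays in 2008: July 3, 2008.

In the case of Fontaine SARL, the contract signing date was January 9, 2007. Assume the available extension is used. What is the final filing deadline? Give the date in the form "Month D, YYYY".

February 6, 2008

Moving 12 months forward from January 9, 2007 on the corresponding day gives January 9, 2008.
January 9, 2008 falls on a Wednesday, which is a business day, so no adjustment is needed.
Applying the 20-business-day extension: 20 business days after January 9, 2008 is February 6, 2008.
Since February 6, 2008 is a Wednesday and not a holiday, the date is unchanged.
Final deadline: February 6, 2008.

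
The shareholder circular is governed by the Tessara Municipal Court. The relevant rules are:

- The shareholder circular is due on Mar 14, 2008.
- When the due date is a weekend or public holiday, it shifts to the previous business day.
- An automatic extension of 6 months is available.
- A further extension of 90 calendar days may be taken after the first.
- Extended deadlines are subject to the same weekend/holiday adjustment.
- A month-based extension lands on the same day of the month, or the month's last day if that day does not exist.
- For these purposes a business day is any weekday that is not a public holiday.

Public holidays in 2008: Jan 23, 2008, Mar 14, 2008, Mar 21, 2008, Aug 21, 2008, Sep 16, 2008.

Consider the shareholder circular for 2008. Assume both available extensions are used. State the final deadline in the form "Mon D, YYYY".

The stated deadline is Mar 14, 2008.
Mar 14, 2008 falls on a listed holiday. Rolling to the preceding business day gives Mar 13, 2008, a Thursday.
The 6 months extension carries Mar 13, 2008 to Sep 13, 2008.
Sep 13, 2008 is a Saturday; the preceding business day is Sep 12, 2008 (Friday).
Applying the 90-calendar-day extension: Sep 12, 2008 + 90 days = Dec 11, 2008.
Dec 11, 2008 falls on a Thursday, which is a business day, so no adjustment is needed.
Deadline: Dec 11, 2008.

Dec 11, 2008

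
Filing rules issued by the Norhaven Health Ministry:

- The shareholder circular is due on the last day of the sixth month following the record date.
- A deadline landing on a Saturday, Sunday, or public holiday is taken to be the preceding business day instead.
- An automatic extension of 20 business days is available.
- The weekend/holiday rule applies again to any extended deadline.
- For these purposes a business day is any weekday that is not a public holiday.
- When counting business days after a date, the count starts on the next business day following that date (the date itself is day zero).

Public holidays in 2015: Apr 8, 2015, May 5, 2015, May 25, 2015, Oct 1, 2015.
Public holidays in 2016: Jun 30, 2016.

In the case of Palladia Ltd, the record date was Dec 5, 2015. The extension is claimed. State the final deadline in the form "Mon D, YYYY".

Jul 28, 2016

The sixth month after Dec 5, 2015 is June 2016, whose last day is Jun 30, 2016.
Jun 30, 2016 is a listed holiday, so it moves to the preceding business day, Jun 29, 2016 (Wednesday).
The 20-business-day extension runs from Jun 29, 2016 to Jul 28, 2016.
Jul 28, 2016 is a Thursday and not a listed holiday, so it stands.
Final deadline: Jul 28, 2016.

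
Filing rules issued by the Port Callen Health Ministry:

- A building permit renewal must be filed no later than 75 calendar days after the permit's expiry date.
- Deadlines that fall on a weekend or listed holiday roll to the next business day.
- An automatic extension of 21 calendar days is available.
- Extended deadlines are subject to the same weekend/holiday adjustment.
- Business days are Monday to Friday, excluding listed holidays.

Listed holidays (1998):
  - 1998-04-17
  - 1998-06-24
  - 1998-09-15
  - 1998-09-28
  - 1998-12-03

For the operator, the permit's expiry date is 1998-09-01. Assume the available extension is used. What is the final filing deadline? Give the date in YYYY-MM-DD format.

1998-12-07

Trigger date 1998-09-01 + 75 calendar days = 1998-11-15.
1998-11-15 is a Sunday; the next business day is 1998-11-16 (Monday).
Applying the 21-calendar-day extension: 1998-11-16 + 21 days = 1998-12-07.
1998-12-07 falls on a Monday, which is a business day, so no adjustment is needed.
Final deadline: 1998-12-07.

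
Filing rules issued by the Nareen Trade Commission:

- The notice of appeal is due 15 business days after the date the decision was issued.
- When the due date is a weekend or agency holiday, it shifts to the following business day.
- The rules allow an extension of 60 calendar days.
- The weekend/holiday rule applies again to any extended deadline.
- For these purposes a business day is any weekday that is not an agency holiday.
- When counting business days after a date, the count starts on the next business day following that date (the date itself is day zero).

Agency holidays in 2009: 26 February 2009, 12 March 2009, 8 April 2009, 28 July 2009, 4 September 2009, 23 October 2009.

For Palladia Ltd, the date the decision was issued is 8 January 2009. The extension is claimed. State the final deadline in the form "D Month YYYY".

Counting 15 business days after 8 January 2009 (skipping weekends and listed holidays) reaches 29 January 2009.
29 January 2009 is a Thursday and not a listed holiday, so it stands.
Add the 60 calendar-day extension to 29 January 2009: 30 March 2009.
30 March 2009 falls on a Monday, which is a business day, so no adjustment is needed.
The final due date is 30 March 2009.

30 March 2009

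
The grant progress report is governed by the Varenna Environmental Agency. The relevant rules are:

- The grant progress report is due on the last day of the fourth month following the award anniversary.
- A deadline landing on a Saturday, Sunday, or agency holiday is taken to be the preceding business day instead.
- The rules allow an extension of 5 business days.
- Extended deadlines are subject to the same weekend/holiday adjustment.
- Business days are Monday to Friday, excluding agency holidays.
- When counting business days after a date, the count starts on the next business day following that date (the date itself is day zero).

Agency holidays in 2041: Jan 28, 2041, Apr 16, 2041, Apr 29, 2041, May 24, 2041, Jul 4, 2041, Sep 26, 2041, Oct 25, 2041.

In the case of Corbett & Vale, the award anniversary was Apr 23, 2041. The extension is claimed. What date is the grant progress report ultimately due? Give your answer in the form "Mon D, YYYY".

Sep 6, 2041

4 months after Apr 23, 2041 falls in August 2041; the last day of that month is Aug 31, 2041.
Aug 31, 2041 is a Saturday, so it moves to the preceding business day, Aug 30, 2041 (Friday).
Applying the 5-business-day extension: 5 business days after Aug 30, 2041 is Sep 6, 2041.
Sep 6, 2041 is a Friday and not a listed holiday, so it stands.
The final due date is Sep 6, 2041.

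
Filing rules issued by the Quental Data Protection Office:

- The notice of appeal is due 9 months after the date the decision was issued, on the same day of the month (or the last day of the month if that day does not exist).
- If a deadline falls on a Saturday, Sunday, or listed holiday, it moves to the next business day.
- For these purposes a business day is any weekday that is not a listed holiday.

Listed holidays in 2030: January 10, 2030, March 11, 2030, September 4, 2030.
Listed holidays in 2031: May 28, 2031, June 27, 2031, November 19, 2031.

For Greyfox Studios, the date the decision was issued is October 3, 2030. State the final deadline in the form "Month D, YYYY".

Moving 9 months forward from October 3, 2030 on the corresponding day gives July 3, 2031.
July 3, 2031 falls on a Thursday, which is a business day, so no adjustment is needed.
So the filing is due July 3, 2031.

July 3, 2031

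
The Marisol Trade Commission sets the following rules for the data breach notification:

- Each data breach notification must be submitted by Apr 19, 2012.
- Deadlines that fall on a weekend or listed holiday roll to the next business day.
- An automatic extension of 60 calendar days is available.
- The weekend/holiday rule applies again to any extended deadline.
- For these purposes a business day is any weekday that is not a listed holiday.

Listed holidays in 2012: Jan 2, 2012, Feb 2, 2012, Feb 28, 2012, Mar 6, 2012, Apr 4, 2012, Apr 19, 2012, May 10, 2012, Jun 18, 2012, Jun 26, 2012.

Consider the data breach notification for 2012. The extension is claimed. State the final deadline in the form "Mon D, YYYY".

Jun 19, 2012

The statutory due date is Apr 19, 2012.
Because Apr 19, 2012 is a listed holiday, the deadline becomes Apr 20, 2012 (Friday).
The 60-calendar-day extension moves the deadline from Apr 20, 2012 to Jun 19, 2012.
Jun 19, 2012 falls on a Tuesday, which is a business day, so no adjustment is needed.
The final due date is Jun 19, 2012.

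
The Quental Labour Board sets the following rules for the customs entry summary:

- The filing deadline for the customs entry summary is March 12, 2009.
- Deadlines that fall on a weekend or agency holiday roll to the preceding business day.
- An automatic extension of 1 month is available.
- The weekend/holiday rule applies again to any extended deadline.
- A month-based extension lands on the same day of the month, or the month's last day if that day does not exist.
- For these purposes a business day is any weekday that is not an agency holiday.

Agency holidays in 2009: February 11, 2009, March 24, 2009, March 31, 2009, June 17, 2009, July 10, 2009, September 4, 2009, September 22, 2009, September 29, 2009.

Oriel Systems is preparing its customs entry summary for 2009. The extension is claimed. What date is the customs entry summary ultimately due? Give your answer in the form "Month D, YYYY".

Start from the fixed due date, March 12, 2009.
March 12, 2009 falls on a Thursday, which is a business day, so no adjustment is needed.
The 1 month extension carries March 12, 2009 to April 12, 2009.
April 12, 2009 is a Sunday; the preceding business day is April 10, 2009 (Friday).
So the filing is due April 10, 2009.

April 10, 2009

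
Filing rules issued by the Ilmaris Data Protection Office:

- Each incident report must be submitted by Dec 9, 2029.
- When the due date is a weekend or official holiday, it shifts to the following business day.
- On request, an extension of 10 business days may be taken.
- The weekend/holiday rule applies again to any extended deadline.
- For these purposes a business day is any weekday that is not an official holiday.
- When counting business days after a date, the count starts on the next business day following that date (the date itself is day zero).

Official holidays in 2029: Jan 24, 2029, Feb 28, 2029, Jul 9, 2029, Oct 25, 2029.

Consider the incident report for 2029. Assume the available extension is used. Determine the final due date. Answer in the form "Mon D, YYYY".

The stated deadline is Dec 9, 2029.
Dec 9, 2029 is a Sunday, so it moves to the next business day, Dec 10, 2029 (Monday).
Applying the 10-business-day extension: 10 business days after Dec 10, 2029 is Dec 24, 2029.
Since Dec 24, 2029 is a Monday and not a holiday, the date is unchanged.
Deadline: Dec 24, 2029.

Dec 24, 2029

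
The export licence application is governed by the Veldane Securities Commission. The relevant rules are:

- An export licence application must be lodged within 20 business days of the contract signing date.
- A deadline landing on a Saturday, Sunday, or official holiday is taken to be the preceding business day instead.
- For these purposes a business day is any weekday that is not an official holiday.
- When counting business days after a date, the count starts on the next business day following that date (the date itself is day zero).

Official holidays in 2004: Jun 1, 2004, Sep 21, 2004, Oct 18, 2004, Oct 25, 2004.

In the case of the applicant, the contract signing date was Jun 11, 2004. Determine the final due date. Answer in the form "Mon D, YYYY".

Jul 9, 2004

Counting 20 business days after Jun 11, 2004 (skipping weekends and listed holidays) reaches Jul 9, 2004.
Jul 9, 2004 is a Friday and not a listed holiday, so it stands.
Final deadline: Jul 9, 2004.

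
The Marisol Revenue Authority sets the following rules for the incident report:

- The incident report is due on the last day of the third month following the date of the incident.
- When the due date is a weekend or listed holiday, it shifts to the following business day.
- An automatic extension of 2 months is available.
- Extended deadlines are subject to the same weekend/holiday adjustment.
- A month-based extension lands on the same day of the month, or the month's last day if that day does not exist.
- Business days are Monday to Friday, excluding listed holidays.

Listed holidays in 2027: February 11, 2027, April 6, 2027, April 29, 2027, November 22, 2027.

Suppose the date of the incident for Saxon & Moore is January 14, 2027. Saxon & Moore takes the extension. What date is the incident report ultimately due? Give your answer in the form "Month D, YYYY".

The third month after January 14, 2027 is April 2027, whose last day is April 30, 2027.
April 30, 2027 (Friday) is already a business day.
Add 2 months to April 30, 2027: June 30, 2027.
June 30, 2027 falls on a Wednesday, which is a business day, so no adjustment is needed.
Deadline: June 30, 2027.

June 30, 2027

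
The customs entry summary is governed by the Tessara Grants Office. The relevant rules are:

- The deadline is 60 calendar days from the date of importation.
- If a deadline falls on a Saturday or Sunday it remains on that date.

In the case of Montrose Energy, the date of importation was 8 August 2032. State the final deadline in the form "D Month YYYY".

60 calendar days after 8 August 2032 is 7 October 2032.
7 October 2032 falls on a Thursday. The rules make no weekend/holiday allowance, so it remains 7 October 2032.
Final deadline: 7 October 2032.

7 October 2032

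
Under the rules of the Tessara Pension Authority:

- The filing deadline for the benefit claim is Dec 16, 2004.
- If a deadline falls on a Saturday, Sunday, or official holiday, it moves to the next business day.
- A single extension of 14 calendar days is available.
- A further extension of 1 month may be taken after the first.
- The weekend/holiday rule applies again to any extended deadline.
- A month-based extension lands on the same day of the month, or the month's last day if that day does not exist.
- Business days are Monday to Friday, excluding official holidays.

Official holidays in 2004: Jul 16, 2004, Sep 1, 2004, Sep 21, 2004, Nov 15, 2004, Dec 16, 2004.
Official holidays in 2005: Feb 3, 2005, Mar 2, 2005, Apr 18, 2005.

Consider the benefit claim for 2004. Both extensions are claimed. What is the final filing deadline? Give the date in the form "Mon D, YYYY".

The statutory due date is Dec 16, 2004.
Dec 16, 2004 is a listed holiday; the next business day is Dec 17, 2004 (Friday).
The 14-calendar-day extension moves the deadline from Dec 17, 2004 to Dec 31, 2004.
Since Dec 31, 2004 is a Friday and not a holiday, the date is unchanged.
Applying the 1 month extension: 1 month after Dec 31, 2004 is Jan 31, 2005.
Since Jan 31, 2005 is a Monday and not a holiday, the date is unchanged.
Final deadline: Jan 31, 2005.

Jan 31, 2005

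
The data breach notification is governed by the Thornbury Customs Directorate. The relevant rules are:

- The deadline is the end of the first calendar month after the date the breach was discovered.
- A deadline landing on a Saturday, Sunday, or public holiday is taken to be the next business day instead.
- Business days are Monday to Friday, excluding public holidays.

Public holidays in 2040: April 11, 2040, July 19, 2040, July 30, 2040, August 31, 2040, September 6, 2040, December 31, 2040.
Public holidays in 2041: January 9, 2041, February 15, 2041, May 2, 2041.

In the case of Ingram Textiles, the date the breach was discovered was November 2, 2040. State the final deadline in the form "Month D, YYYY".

1 month after November 2, 2040 falls in December 2040; the last day of that month is December 31, 2040.
December 31, 2040 falls on a listed holiday. Rolling to the next business day gives January 1, 2041, a Tuesday.
Deadline: January 1, 2041.

January 1, 2041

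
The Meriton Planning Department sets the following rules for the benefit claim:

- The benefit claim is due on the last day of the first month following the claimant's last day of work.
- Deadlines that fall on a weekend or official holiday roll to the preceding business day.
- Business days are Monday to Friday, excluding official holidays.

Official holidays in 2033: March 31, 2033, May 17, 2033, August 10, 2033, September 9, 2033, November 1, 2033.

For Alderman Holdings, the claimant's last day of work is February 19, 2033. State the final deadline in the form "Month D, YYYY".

March 30, 2033

1 month after February 19, 2033 falls in March 2033; the last day of that month is March 31, 2033.
March 31, 2033 is a listed holiday, so it moves to the preceding business day, March 30, 2033 (Wednesday).
Final deadline: March 30, 2033.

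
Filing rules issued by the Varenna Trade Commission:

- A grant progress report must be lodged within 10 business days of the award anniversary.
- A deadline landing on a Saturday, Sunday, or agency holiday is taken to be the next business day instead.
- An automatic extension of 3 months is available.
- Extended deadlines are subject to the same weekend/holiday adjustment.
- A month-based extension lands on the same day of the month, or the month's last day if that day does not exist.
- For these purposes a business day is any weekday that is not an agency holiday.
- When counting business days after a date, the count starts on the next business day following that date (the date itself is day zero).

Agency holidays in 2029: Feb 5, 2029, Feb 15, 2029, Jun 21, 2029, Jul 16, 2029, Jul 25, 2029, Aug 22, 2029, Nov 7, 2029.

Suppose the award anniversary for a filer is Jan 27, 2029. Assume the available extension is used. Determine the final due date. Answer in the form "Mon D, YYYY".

Starting the day after Jan 27, 2029 and counting 10 business days lands on Feb 12, 2029.
Feb 12, 2029 (Monday) is already a business day.
Add 3 months to Feb 12, 2029: May 12, 2029.
May 12, 2029 is a Saturday, so it moves to the next business day, May 14, 2029 (Monday).
Final deadline: May 14, 2029.

May 14, 2029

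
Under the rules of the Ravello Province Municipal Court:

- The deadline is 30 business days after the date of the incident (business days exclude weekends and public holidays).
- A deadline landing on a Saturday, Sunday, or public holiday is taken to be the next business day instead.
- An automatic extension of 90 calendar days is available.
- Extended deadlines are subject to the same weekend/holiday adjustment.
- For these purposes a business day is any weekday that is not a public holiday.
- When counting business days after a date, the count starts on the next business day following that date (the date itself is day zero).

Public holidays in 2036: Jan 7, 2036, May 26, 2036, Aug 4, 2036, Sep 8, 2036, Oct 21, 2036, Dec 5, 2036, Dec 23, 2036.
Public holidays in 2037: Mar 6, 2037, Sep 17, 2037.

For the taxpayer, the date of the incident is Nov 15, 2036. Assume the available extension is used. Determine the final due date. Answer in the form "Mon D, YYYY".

Mar 30, 2037

30 business days after Nov 15, 2036, excluding weekends and holidays, is Dec 30, 2036.
Dec 30, 2036 falls on a Tuesday, which is a business day, so no adjustment is needed.
Applying the 90-calendar-day extension: Dec 30, 2036 + 90 days = Mar 30, 2037.
Mar 30, 2037 (Monday) is already a business day.
So the filing is due Mar 30, 2037.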